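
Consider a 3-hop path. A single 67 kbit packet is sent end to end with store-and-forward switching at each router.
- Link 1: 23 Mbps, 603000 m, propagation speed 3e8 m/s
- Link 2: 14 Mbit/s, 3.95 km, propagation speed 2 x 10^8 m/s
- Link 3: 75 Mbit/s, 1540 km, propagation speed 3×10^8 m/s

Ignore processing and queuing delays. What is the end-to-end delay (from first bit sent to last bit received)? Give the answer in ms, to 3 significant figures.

L = 67000 bits.
Transmission delays (L/R per hop): 2.91304, 4.78571, 0.893333 ms; sum = 8.59209 ms.
Propagation delays (d/s per hop): 2.01, 0.01975, 5.13333 ms; sum = 7.16308 ms.
End-to-end = 15.8 ms.

15.8 ms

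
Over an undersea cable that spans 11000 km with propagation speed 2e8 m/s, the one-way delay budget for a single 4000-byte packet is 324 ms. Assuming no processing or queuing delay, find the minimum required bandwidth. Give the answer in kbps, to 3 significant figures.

119 kbps

L = 32000 bits.
Propagation delay = 11000000 / 200000000 = 55 ms.
Transmission budget = 324 − 55 = 269 ms.
R ≥ L / t_tx = 32000 bits / 0.269 s = 119 kbps.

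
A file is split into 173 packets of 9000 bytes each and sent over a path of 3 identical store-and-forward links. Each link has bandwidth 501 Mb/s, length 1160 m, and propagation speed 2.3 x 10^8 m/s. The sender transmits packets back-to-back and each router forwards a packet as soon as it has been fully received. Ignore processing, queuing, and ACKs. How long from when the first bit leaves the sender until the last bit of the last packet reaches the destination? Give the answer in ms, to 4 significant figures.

Per-hop transmission t_tx = L/R = 72000/501000000 = 0.143713 ms.
Per-hop propagation t_prop = 1160/2.3e+08 = 0.00504348 ms.
Pipeline fill: first packet needs 3·t_tx to clear all hops; remaining 172 packets each add one t_tx.
Total = (3+173-1)·t_tx + 3·t_prop = 175·0.143713 + 3·0.00504348 = 25.16 ms.

25.16 ms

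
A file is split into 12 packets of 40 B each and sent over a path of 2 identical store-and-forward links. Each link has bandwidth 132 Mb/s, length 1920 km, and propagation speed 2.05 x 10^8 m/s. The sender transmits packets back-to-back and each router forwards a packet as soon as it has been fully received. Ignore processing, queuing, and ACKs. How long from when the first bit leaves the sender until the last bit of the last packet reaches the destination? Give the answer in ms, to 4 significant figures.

18.76 ms

Per-hop transmission t_tx = L/R = 320/132000000 = 0.00242424 ms.
Per-hop propagation t_prop = 1920000/2.05e+08 = 9.36585 ms.
Pipeline fill: first packet needs 2·t_tx to clear all hops; remaining 11 packets each add one t_tx.
Total = (2+12-1)·t_tx + 2·t_prop = 13·0.00242424 + 2·9.36585 = 18.76 ms.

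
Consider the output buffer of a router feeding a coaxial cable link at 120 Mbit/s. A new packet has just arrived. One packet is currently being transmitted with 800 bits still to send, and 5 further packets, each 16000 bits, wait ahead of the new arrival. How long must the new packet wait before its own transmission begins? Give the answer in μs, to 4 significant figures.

Each queued packet: L/R = 16000/120000000 = 133.333 μs.
5 queued → 666.667 μs.
Plus remaining 800 bits of current packet: 6.66667 μs.
Queuing delay = 673.3 μs.

673.3 μs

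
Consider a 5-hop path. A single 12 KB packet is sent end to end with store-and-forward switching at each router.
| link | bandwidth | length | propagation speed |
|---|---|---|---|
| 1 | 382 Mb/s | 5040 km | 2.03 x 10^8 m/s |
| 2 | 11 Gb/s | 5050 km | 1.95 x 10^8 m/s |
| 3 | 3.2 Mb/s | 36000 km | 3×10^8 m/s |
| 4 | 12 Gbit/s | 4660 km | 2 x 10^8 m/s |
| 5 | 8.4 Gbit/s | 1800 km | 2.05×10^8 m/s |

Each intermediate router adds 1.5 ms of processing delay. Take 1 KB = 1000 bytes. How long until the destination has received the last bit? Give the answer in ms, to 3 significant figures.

239 ms

L = 96000 bits.
Transmission delays (L/R per hop): 0.251309, 0.00872727, 30, 0.008, 0.0114286 ms; sum = 30.2795 ms.
Propagation delays (d/s per hop): 24.8276, 25.8974, 120, 23.3, 8.78049 ms; sum = 202.806 ms.
Processing at 4 router(s): 4 × 1.5 ms = 6 ms.
End-to-end = 239 ms.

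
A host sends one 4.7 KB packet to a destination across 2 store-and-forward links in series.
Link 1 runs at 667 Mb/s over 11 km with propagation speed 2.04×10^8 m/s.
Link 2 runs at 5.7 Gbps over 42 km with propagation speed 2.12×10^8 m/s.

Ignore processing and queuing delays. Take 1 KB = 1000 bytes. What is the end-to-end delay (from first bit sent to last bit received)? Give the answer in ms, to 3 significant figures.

0.315 ms

L = 37600 bits.
Transmission delays (L/R per hop): 0.0563718, 0.00659649 ms; sum = 0.0629683 ms.
Propagation delays (d/s per hop): 0.0539216, 0.198113 ms; sum = 0.252035 ms.
End-to-end = 0.315 ms.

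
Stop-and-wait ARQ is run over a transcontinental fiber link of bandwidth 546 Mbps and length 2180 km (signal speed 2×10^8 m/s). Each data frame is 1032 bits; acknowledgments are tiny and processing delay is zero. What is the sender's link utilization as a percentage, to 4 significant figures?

0.008669 %

t_tx = L/R = 1032/546000000 = 1.89011e-06 s.
t_prop = 2180000/200000000 = 0.0109 s; RTT = 0.0218 s.
Cycle = t_tx + RTT = 0.0218019 s.
Utilization = t_tx / cycle = 1.89011e-06/0.0218019 = 0.008669 %.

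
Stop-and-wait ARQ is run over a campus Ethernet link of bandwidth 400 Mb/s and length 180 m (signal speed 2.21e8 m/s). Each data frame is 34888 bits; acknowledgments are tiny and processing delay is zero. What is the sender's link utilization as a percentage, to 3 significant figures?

t_tx = L/R = 34888/400000000 = 8.722e-05 s.
t_prop = 180/221000000 = 8.1448e-07 s; RTT = 1.62896e-06 s.
Cycle = t_tx + RTT = 8.8849e-05 s.
Utilization = t_tx / cycle = 8.722e-05/8.8849e-05 = 98.2 %.

98.2 %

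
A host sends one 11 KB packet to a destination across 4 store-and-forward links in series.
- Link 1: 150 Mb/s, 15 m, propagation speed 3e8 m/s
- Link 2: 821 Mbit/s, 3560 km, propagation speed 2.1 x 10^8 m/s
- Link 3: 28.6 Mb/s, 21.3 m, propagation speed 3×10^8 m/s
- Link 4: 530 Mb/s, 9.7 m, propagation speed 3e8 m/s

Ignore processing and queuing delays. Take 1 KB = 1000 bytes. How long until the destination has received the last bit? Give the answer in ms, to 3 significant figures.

L = 88000 bits.
Transmission delays (L/R per hop): 0.586667, 0.107186, 3.07692, 0.166038 ms; sum = 3.93681 ms.
Propagation delays (d/s per hop): 5e-05, 16.9524, 7.1e-05, 3.23333e-05 ms; sum = 16.9525 ms.
End-to-end = 20.9 ms.

20.9 ms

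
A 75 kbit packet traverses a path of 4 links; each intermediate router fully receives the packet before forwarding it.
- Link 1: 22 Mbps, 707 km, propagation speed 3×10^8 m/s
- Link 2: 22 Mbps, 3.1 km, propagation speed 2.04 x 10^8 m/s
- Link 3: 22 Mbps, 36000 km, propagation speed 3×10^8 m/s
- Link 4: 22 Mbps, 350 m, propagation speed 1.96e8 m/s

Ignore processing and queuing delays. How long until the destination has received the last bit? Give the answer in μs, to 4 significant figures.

L = 75000 bits.
Transmission delay per hop = L/R = 75000/22000000 = 3409.09 μs; 4 hops → 13636.4 μs.
Propagation delays (d/s per hop): 2356.67, 15.1961, 120000, 1.78571 μs; sum = 122374 μs.
End-to-end = 136000 μs.

136000 μs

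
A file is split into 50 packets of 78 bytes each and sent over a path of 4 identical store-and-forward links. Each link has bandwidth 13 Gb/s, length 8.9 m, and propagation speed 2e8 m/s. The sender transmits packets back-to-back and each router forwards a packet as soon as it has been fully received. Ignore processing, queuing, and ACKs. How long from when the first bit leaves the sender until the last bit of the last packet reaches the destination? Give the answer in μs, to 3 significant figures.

Per-hop transmission t_tx = L/R = 624/13000000000 = 0.048 μs.
Per-hop propagation t_prop = 8.9/200000000 = 0.0445 μs.
Pipeline fill: first packet needs 4·t_tx to clear all hops; remaining 49 packets each add one t_tx.
Total = (4+50-1)·t_tx + 4·t_prop = 53·0.048 + 4·0.0445 = 2.72 μs.

2.72 μs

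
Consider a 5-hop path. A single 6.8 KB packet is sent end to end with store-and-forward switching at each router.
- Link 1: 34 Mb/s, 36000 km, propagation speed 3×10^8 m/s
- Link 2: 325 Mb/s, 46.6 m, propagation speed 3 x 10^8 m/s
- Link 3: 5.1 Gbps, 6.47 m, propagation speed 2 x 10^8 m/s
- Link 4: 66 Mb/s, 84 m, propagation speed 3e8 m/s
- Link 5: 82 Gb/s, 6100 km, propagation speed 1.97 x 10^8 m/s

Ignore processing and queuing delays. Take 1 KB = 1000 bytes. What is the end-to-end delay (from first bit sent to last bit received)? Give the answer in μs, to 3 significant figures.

154000 μs

L = 54400 bits.
Transmission delays (L/R per hop): 1600, 167.385, 10.6667, 824.242, 0.663415 μs; sum = 2602.96 μs.
Propagation delays (d/s per hop): 120000, 0.155333, 0.03235, 0.28, 30964.5 μs; sum = 150965 μs.
End-to-end = 154000 μs.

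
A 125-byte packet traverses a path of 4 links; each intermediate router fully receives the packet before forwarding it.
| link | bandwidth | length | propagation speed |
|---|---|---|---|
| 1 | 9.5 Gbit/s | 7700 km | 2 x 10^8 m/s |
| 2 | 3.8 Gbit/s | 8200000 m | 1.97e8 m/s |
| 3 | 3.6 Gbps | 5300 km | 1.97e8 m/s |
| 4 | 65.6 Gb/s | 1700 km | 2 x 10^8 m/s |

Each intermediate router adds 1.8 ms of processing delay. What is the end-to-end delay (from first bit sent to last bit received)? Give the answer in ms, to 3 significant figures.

121 ms

L = 125 × 8 = 1000 bits.
Transmission delays (L/R per hop): 0.000105263, 0.000263158, 0.000277778, 1.52439e-05 ms; sum = 0.000661443 ms.
Propagation delays (d/s per hop): 38.5, 41.6244, 26.9036, 8.5 ms; sum = 115.528 ms.
Processing at 3 router(s): 3 × 1.8 ms = 5.4 ms.
End-to-end = 121 ms.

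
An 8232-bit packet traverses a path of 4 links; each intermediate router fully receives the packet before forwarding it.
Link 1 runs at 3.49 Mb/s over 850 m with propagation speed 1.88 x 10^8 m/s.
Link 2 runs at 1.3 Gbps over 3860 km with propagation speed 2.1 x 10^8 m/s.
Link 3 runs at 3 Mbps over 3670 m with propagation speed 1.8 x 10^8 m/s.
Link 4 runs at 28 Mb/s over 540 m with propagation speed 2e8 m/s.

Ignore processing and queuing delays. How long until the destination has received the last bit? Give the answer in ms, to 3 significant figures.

23.8 ms

Transmission delays (L/R per hop): 2.35874, 0.00633231, 2.744, 0.294 ms; sum = 5.40307 ms.
Propagation delays (d/s per hop): 0.00452128, 18.381, 0.0203889, 0.0027 ms; sum = 18.4086 ms.
End-to-end = 23.8 ms.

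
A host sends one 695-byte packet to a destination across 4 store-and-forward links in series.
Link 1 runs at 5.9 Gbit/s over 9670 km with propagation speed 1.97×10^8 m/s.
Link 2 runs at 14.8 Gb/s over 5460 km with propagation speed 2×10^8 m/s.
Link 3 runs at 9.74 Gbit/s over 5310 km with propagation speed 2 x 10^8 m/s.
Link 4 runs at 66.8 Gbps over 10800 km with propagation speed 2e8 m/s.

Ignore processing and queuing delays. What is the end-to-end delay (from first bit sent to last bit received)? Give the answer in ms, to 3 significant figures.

157 ms

L = 695 × 8 = 5560 bits.
Transmission delays (L/R per hop): 0.000942373, 0.000375676, 0.000570842, 8.32335e-05 ms; sum = 0.00197212 ms.
Propagation delays (d/s per hop): 49.0863, 27.3, 26.55, 54 ms; sum = 156.936 ms.
End-to-end = 157 ms.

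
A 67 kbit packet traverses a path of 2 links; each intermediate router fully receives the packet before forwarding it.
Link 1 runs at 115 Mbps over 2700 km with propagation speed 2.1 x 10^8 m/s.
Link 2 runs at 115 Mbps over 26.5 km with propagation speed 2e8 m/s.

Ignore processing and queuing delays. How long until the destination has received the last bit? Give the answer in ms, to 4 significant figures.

14.15 ms

L = 67000 bits.
Transmission delay per hop = L/R = 67000/115000000 = 0.582609 ms; 2 hops → 1.16522 ms.
Propagation delays (d/s per hop): 12.8571, 0.1325 ms; sum = 12.9896 ms.
End-to-end = 14.15 ms.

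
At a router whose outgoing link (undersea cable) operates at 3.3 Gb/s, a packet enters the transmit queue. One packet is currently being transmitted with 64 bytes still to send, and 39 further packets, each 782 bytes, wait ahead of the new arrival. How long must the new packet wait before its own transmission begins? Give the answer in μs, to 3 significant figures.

Each queued packet: L/R = 6256/3300000000 = 1.89576 μs.
39 queued → 73.9345 μs.
Plus remaining 512 bits of current packet: 0.155152 μs.
Queuing delay = 74.1 μs.

74.1 μs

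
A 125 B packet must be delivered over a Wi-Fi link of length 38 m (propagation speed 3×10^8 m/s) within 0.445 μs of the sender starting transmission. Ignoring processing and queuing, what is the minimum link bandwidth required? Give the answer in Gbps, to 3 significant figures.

L = 1000 bits.
Propagation delay = 38 / 300000000 = 0.126667 μs.
Transmission budget = 0.445 − 0.126667 = 0.318333 μs.
R ≥ L / t_tx = 1000 bits / 3.18333e-07 s = 3.14 Gbps.

3.14 Gbps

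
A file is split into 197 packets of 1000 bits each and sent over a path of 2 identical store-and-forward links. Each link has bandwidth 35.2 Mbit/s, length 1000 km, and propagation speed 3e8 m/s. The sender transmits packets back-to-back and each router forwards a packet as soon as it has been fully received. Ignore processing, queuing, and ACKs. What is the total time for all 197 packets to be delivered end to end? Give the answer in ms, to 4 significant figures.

12.29 ms

Per-hop transmission t_tx = L/R = 1000/35200000 = 0.0284091 ms.
Per-hop propagation t_prop = 1000000/300000000 = 3.33333 ms.
Pipeline fill: first packet needs 2·t_tx to clear all hops; remaining 196 packets each add one t_tx.
Total = (2+197-1)·t_tx + 2·t_prop = 198·0.0284091 + 2·3.33333 = 12.29 ms.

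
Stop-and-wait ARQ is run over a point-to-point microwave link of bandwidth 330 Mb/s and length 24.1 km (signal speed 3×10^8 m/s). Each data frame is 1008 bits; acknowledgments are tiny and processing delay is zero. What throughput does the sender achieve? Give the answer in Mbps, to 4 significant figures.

t_tx = L/R = 1008/330000000 = 3.05455e-06 s.
t_prop = 24100/300000000 = 8.03333e-05 s; RTT = 0.000160667 s.
Cycle = t_tx + RTT = 0.000163721 s.
Throughput = L / cycle = 1008 / 0.000163721 = 6.157 Mbps.

6.157 Mbps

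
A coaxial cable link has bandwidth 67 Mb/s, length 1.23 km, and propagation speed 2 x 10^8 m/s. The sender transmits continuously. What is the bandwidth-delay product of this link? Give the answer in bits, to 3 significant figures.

412 bits

Propagation delay = 1230 / 200000000 = 6.15e-06 s.
BDP = R × t_prop = 67000000 × 6.15e-06 = 412.05 bits.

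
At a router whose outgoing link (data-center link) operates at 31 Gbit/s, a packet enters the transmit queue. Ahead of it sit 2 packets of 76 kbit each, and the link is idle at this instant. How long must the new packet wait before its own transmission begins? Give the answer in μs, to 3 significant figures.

Each queued packet: L/R = 76000/31000000000 = 2.45161 μs.
2 queued → 4.90323 μs.
Queuing delay = 4.90 μs.

4.90 μs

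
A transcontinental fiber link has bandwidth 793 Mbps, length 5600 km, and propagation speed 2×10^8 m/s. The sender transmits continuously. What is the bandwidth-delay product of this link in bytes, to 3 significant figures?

Propagation delay = 5600000 / 200000000 = 0.028 s.
BDP = R × t_prop = 793000000 × 0.028 = 22204000 bits.
In bytes: 22204000/8 = 2780000 bytes.

2780000 bytes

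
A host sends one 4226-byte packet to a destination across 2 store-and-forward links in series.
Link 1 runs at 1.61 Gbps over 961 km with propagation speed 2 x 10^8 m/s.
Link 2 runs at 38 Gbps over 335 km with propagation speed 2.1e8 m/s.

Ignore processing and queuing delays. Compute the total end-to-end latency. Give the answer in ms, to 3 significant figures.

6.42 ms

L = 4226 × 8 = 33808 bits.
Transmission delays (L/R per hop): 0.0209988, 0.000889684 ms; sum = 0.0218884 ms.
Propagation delays (d/s per hop): 4.805, 1.59524 ms; sum = 6.40024 ms.
End-to-end = 6.42 ms.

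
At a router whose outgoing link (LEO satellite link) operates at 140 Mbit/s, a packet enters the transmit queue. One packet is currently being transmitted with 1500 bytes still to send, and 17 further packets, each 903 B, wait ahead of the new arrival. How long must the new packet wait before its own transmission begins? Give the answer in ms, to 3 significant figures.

0.963 ms

Each queued packet: L/R = 7224/140000000 = 0.0516 ms.
17 queued → 0.8772 ms.
Plus remaining 12000 bits of current packet: 0.0857143 ms.
Queuing delay = 0.963 ms.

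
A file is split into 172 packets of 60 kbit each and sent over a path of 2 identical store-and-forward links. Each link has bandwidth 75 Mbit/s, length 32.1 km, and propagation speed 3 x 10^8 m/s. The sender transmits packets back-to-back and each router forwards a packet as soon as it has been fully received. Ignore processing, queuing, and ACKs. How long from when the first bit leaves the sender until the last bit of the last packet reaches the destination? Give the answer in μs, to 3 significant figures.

139000 μs

Per-hop transmission t_tx = L/R = 60000/75000000 = 800 μs.
Per-hop propagation t_prop = 32100/300000000 = 107 μs.
Pipeline fill: first packet needs 2·t_tx to clear all hops; remaining 171 packets each add one t_tx.
Total = (2+172-1)·t_tx + 2·t_prop = 173·800 + 2·107 = 139000 μs.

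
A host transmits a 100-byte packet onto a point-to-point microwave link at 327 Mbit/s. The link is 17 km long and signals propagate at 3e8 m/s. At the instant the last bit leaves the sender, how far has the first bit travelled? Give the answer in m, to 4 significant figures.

t_tx = L/R = 800/327000000 = 2.44648e-06 s.
Distance = s × t_tx = 300000000 × 2.44648e-06 = 733.9 m.

733.9 m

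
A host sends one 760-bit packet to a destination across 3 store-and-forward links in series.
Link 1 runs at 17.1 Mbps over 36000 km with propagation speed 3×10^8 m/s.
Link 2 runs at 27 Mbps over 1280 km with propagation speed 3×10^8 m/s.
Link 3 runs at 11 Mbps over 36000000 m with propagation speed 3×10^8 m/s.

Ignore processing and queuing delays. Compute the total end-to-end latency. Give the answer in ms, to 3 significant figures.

244 ms

Transmission delays (L/R per hop): 0.0444444, 0.0281481, 0.0690909 ms; sum = 0.141684 ms.
Propagation delays (d/s per hop): 120, 4.26667, 120 ms; sum = 244.267 ms.
End-to-end = 244 ms.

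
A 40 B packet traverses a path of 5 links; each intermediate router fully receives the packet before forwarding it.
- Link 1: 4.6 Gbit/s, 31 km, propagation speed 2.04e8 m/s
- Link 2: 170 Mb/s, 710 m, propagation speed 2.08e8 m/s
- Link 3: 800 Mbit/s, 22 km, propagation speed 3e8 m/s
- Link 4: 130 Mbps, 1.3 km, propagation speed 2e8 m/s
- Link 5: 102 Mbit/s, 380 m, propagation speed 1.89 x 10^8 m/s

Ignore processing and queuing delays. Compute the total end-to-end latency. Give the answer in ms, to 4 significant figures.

0.2452 ms

L = 40 × 8 = 320 bits.
Transmission delays (L/R per hop): 6.95652e-05, 0.00188235, 0.0004, 0.00246154, 0.00313725 ms; sum = 0.00795071 ms.
Propagation delays (d/s per hop): 0.151961, 0.00341346, 0.0733333, 0.0065, 0.00201058 ms; sum = 0.237218 ms.
End-to-end = 0.2452 ms.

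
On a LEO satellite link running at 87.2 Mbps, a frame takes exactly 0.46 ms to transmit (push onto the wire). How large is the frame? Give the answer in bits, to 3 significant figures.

L = R × t_tx = 87200000 b/s × 0.00046 s = 40112 bits.

40100 bits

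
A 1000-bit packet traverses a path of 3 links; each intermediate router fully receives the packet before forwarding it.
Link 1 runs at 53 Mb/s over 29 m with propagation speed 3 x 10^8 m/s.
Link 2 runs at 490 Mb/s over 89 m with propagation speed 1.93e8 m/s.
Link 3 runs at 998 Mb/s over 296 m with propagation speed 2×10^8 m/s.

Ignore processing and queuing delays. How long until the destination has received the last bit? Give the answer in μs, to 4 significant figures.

23.95 μs

Transmission delays (L/R per hop): 18.8679, 2.04082, 1.002 μs; sum = 21.9107 μs.
Propagation delays (d/s per hop): 0.0966667, 0.46114, 1.48 μs; sum = 2.03781 μs.
End-to-end = 23.95 μs.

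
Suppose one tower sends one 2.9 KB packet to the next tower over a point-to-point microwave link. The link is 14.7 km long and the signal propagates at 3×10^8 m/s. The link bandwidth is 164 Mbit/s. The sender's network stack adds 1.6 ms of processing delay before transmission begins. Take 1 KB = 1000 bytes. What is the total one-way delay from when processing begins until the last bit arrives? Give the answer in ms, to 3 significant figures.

1.79 ms

L = 23200 bits.
Transmission delay = L/R = 23200 / 164000000 = 0.141463 ms.
Propagation delay = d/s = 14700 m / 300000000 m/s = 0.049 ms.
Plus processing delay 1.6 ms = 1.6 ms.
Total = 1.79 ms.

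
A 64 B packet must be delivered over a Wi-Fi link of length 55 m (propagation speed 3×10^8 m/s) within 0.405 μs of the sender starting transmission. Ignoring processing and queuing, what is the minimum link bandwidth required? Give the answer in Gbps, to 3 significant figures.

2.31 Gbps

L = 512 bits.
Propagation delay = 55 / 300000000 = 0.183333 μs.
Transmission budget = 0.405 − 0.183333 = 0.221667 μs.
R ≥ L / t_tx = 512 bits / 2.21667e-07 s = 2.31 Gbps.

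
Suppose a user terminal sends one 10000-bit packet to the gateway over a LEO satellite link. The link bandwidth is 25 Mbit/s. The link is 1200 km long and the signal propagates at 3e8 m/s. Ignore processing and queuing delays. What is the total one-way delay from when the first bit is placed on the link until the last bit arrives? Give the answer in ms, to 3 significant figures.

Transmission delay = L/R = 10000 / 25000000 = 0.4 ms.
Propagation delay = d/s = 1200000 m / 300000000 m/s = 4 ms.
Total = 4.40 ms.

4.40 ms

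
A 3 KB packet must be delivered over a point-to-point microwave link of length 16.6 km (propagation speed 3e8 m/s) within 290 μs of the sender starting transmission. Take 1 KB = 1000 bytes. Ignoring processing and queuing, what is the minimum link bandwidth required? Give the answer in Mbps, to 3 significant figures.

L = 24000 bits.
Propagation delay = 16600 / 300000000 = 55.3333 μs.
Transmission budget = 290 − 55.3333 = 234.667 μs.
R ≥ L / t_tx = 24000 bits / 0.000234667 s = 102 Mbps.

102 Mbps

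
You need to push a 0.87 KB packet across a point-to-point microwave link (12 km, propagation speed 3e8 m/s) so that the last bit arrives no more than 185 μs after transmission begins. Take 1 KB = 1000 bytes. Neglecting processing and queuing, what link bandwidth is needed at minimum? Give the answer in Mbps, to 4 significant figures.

48.00 Mbps

L = 6960 bits.
Propagation delay = 12000 / 300000000 = 40 μs.
Transmission budget = 185 − 40 = 145 μs.
R ≥ L / t_tx = 6960 bits / 0.000145 s = 48.00 Mbps.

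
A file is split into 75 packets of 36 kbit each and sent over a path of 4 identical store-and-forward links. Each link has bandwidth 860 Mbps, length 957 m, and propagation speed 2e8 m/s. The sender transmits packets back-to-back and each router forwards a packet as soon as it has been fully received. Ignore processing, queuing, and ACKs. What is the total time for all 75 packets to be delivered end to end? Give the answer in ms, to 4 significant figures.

Per-hop transmission t_tx = L/R = 36000/860000000 = 0.0418605 ms.
Per-hop propagation t_prop = 957/200000000 = 0.004785 ms.
Pipeline fill: first packet needs 4·t_tx to clear all hops; remaining 74 packets each add one t_tx.
Total = (4+75-1)·t_tx + 4·t_prop = 78·0.0418605 + 4·0.004785 = 3.284 ms.

3.284 ms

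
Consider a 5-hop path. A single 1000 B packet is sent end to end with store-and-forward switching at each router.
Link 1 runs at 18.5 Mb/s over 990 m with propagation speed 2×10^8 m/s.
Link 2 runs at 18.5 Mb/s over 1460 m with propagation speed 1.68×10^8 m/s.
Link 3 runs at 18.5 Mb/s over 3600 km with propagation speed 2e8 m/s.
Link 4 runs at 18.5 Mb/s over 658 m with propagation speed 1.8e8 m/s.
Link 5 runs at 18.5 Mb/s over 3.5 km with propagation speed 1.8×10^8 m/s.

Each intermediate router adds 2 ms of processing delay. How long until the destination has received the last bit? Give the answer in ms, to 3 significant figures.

L = 1000 × 8 = 8000 bits.
Transmission delay per hop = L/R = 8000/18500000 = 0.432432 ms; 5 hops → 2.16216 ms.
Propagation delays (d/s per hop): 0.00495, 0.00869048, 18, 0.00365556, 0.0194444 ms; sum = 18.0367 ms.
Processing at 4 router(s): 4 × 2 ms = 8 ms.
End-to-end = 28.2 ms.

28.2 ms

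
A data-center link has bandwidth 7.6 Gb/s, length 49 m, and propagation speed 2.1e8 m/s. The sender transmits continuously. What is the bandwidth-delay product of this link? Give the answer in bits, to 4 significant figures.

1773 bits

Propagation delay = 49 / 210000000 = 2.33333e-07 s.
BDP = R × t_prop = 7600000000 × 2.33333e-07 = 1773.33 bits.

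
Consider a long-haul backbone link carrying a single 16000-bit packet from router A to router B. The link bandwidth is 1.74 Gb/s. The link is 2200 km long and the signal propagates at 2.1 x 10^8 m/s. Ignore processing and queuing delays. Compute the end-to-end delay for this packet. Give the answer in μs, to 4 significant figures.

10490 μs

Transmission delay = L/R = 16000 / 1740000000 = 9.1954 μs.
Propagation delay = d/s = 2200000 m / 210000000 m/s = 10476.2 μs.
Total = 10490 μs.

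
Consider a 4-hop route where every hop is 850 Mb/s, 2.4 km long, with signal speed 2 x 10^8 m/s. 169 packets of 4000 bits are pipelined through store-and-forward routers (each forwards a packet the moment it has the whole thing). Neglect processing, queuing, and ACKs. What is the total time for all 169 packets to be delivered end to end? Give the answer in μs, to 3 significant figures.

857 μs

Per-hop transmission t_tx = L/R = 4000/850000000 = 4.70588 μs.
Per-hop propagation t_prop = 2400/200000000 = 12 μs.
Pipeline fill: first packet needs 4·t_tx to clear all hops; remaining 168 packets each add one t_tx.
Total = (4+169-1)·t_tx + 4·t_prop = 172·4.70588 + 4·12 = 857 μs.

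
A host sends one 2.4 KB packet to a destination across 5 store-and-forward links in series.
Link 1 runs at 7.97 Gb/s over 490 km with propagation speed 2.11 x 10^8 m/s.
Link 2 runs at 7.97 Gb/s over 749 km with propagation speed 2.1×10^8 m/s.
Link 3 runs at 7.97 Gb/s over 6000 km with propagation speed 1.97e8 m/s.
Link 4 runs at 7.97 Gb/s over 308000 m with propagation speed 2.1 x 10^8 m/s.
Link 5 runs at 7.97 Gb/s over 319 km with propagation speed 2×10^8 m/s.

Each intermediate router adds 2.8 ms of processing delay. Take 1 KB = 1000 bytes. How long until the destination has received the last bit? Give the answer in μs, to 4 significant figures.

50620 μs

L = 19200 bits.
Transmission delay per hop = L/R = 19200/7970000000 = 2.40903 μs; 5 hops → 12.0452 μs.
Propagation delays (d/s per hop): 2322.27, 3566.67, 30456.9, 1466.67, 1595 μs; sum = 39407.5 μs.
Processing at 4 router(s): 4 × 2.8 ms = 11200 μs.
End-to-end = 50620 μs.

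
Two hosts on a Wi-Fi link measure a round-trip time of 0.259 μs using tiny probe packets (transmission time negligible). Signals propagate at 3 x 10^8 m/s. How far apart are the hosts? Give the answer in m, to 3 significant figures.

38.9 m

One-way propagation = RTT/2 = 0.1295 μs.
d = s × t = 300000000 × 1.295e-07 = 38.9 m.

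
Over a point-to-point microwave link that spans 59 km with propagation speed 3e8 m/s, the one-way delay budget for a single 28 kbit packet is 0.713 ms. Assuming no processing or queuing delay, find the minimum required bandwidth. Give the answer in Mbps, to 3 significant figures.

Propagation delay = 59000 / 300000000 = 0.196667 ms.
Transmission budget = 0.713 − 0.196667 = 0.516333 ms.
R ≥ L / t_tx = 28000 bits / 0.000516333 s = 54.2 Mbps.

54.2 Mbps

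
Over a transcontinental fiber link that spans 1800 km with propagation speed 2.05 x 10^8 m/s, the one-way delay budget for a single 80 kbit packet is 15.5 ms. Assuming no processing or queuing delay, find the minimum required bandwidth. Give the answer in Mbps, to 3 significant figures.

11.9 Mbps

Propagation delay = 1800000 / 2.05e+08 = 8.78049 ms.
Transmission budget = 15.5 − 8.78049 = 6.71951 ms.
R ≥ L / t_tx = 80000 bits / 0.00671951 s = 11.9 Mbps.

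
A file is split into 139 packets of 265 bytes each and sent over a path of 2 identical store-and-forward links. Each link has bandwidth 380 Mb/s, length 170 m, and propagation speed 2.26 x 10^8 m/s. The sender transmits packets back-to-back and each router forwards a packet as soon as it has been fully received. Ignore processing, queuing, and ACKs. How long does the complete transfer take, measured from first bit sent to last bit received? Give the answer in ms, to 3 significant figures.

Per-hop transmission t_tx = L/R = 2120/380000000 = 0.00557895 ms.
Per-hop propagation t_prop = 170/2.26e+08 = 0.000752212 ms.
Pipeline fill: first packet needs 2·t_tx to clear all hops; remaining 138 packets each add one t_tx.
Total = (2+139-1)·t_tx + 2·t_prop = 140·0.00557895 + 2·0.000752212 = 0.783 ms.

0.783 ms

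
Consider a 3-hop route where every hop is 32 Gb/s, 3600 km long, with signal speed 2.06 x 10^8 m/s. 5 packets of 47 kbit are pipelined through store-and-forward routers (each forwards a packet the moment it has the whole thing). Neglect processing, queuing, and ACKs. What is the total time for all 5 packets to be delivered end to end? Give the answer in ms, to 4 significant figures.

52.44 ms

Per-hop transmission t_tx = L/R = 47000/32000000000 = 0.00146875 ms.
Per-hop propagation t_prop = 3600000/206000000 = 17.4757 ms.
Pipeline fill: first packet needs 3·t_tx to clear all hops; remaining 4 packets each add one t_tx.
Total = (3+5-1)·t_tx + 3·t_prop = 7·0.00146875 + 3·17.4757 = 52.44 ms.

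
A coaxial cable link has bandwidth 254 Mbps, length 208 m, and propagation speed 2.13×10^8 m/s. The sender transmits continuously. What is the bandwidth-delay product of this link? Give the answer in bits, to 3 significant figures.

248 bits

Propagation delay = 208 / 213000000 = 9.76526e-07 s.
BDP = R × t_prop = 254000000 × 9.76526e-07 = 248.038 bits.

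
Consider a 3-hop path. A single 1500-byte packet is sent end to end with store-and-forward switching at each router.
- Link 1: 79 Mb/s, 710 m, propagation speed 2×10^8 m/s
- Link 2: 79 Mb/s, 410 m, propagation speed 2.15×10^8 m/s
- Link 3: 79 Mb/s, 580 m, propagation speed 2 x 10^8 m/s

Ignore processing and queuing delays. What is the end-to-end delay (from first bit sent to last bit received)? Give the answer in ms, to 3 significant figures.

L = 1500 × 8 = 12000 bits.
Transmission delay per hop = L/R = 12000/79000000 = 0.151899 ms; 3 hops → 0.455696 ms.
Propagation delays (d/s per hop): 0.00355, 0.00190698, 0.0029 ms; sum = 0.00835698 ms.
End-to-end = 0.464 ms.

0.464 ms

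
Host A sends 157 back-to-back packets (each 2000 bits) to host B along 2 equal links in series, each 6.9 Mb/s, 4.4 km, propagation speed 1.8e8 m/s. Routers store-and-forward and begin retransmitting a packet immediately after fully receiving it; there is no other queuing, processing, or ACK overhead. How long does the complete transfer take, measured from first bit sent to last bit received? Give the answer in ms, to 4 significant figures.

45.85 ms

Per-hop transmission t_tx = L/R = 2000/6900000 = 0.289855 ms.
Per-hop propagation t_prop = 4400/180000000 = 0.0244444 ms.
Pipeline fill: first packet needs 2·t_tx to clear all hops; remaining 156 packets each add one t_tx.
Total = (2+157-1)·t_tx + 2·t_prop = 158·0.289855 + 2·0.0244444 = 45.85 ms.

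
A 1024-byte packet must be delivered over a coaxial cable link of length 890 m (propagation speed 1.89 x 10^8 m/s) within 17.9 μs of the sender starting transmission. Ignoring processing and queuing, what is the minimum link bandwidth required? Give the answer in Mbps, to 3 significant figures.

621 Mbps

L = 8192 bits.
Propagation delay = 890 / 189000000 = 4.70899 μs.
Transmission budget = 17.9 − 4.70899 = 13.191 μs.
R ≥ L / t_tx = 8192 bits / 1.3191e-05 s = 621 Mbps.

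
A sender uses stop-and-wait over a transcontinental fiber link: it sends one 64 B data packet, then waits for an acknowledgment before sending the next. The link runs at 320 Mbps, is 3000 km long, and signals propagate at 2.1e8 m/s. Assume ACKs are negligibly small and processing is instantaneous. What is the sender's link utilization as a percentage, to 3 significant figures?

0.00560 %

t_tx = L/R = 512/320000000 = 1.6e-06 s.
t_prop = 3000000/210000000 = 0.0142857 s; RTT = 0.0285714 s.
Cycle = t_tx + RTT = 0.028573 s.
Utilization = t_tx / cycle = 1.6e-06/0.028573 = 0.00560 %.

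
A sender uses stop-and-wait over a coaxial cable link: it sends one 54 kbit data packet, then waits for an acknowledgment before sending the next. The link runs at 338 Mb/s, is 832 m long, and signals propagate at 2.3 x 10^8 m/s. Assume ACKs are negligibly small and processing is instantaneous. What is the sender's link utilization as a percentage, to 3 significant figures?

95.7 %

t_tx = L/R = 54000/338000000 = 0.000159763 s.
t_prop = 832/2.3e+08 = 3.61739e-06 s; RTT = 7.23478e-06 s.
Cycle = t_tx + RTT = 0.000166998 s.
Utilization = t_tx / cycle = 0.000159763/0.000166998 = 95.7 %.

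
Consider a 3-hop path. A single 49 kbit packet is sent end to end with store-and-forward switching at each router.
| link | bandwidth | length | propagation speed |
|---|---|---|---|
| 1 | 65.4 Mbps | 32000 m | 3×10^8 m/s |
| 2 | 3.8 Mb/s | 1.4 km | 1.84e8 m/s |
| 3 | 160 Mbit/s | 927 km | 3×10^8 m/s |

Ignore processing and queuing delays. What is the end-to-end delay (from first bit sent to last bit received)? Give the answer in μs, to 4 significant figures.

17150 μs

L = 49000 bits.
Transmission delays (L/R per hop): 749.235, 12894.7, 306.25 μs; sum = 13950.2 μs.
Propagation delays (d/s per hop): 106.667, 7.6087, 3090 μs; sum = 3204.28 μs.
End-to-end = 17150 μs.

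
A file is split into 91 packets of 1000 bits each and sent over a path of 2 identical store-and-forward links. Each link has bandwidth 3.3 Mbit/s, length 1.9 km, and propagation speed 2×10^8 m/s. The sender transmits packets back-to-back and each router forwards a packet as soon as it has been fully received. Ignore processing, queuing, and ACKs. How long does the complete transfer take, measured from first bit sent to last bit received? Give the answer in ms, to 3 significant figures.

Per-hop transmission t_tx = L/R = 1000/3300000 = 0.30303 ms.
Per-hop propagation t_prop = 1900/200000000 = 0.0095 ms.
Pipeline fill: first packet needs 2·t_tx to clear all hops; remaining 90 packets each add one t_tx.
Total = (2+91-1)·t_tx + 2·t_prop = 92·0.30303 + 2·0.0095 = 27.9 ms.

27.9 ms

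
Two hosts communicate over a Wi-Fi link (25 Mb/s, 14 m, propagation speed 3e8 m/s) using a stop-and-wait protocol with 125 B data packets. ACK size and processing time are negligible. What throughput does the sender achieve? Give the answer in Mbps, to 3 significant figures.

t_tx = L/R = 1000/25000000 = 4e-05 s.
t_prop = 14/300000000 = 4.66667e-08 s; RTT = 9.33333e-08 s.
Cycle = t_tx + RTT = 4.00933e-05 s.
Throughput = L / cycle = 1000 / 4.00933e-05 = 24.9 Mbps.

24.9 Mbps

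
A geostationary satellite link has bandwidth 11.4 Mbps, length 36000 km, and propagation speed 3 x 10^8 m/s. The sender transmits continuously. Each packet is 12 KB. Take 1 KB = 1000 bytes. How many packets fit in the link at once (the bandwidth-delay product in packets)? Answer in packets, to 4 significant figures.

Propagation delay = 36000000 / 300000000 = 0.12 s.
BDP = R × t_prop = 11400000 × 0.12 = 1368000 bits.
In packets of 96000 bits: 14.25 packets.

14.25 packets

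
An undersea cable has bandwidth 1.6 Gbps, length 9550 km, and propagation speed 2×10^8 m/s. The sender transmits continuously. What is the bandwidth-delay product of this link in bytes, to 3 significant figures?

Propagation delay = 9550000 / 200000000 = 0.04775 s.
BDP = R × t_prop = 1600000000 × 0.04775 = 76400000 bits.
In bytes: 76400000/8 = 9550000 bytes.

9550000 bytes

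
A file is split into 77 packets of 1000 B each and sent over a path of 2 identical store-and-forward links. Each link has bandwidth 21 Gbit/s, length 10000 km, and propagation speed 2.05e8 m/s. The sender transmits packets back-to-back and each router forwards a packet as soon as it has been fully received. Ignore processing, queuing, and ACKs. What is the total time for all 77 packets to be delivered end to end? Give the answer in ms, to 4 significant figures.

97.59 ms

Per-hop transmission t_tx = L/R = 8000/21000000000 = 0.000380952 ms.
Per-hop propagation t_prop = 10000000/2.05e+08 = 48.7805 ms.
Pipeline fill: first packet needs 2·t_tx to clear all hops; remaining 76 packets each add one t_tx.
Total = (2+77-1)·t_tx + 2·t_prop = 78·0.000380952 + 2·48.7805 = 97.59 ms.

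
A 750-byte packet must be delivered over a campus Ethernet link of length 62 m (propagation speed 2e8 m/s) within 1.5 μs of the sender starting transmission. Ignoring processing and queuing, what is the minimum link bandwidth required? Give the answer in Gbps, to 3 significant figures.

5.04 Gbps

L = 6000 bits.
Propagation delay = 62 / 200000000 = 0.31 μs.
Transmission budget = 1.5 − 0.31 = 1.19 μs.
R ≥ L / t_tx = 6000 bits / 1.19e-06 s = 5.04 Gbps.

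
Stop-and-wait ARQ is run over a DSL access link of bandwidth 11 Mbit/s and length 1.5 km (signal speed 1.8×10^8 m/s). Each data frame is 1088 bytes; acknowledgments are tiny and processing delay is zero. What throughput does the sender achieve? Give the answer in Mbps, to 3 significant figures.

t_tx = L/R = 8704/11000000 = 0.000791273 s.
t_prop = 1500/180000000 = 8.33333e-06 s; RTT = 1.66667e-05 s.
Cycle = t_tx + RTT = 0.000807939 s.
Throughput = L / cycle = 8704 / 0.000807939 = 10.8 Mbps.

10.8 Mbps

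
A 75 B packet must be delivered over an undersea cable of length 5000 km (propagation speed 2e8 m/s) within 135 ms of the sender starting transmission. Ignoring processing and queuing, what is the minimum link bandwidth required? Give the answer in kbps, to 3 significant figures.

5.45 kbps

L = 600 bits.
Propagation delay = 5000000 / 200000000 = 25 ms.
Transmission budget = 135 − 25 = 110 ms.
R ≥ L / t_tx = 600 bits / 0.11 s = 5.45 kbps.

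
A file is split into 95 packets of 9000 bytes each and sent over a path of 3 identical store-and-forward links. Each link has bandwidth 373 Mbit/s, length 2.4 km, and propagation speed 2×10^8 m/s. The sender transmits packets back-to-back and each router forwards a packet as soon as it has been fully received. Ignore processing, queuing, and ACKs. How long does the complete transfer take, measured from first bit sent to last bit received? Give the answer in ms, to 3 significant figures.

18.8 ms

Per-hop transmission t_tx = L/R = 72000/373000000 = 0.193029 ms.
Per-hop propagation t_prop = 2400/200000000 = 0.012 ms.
Pipeline fill: first packet needs 3·t_tx to clear all hops; remaining 94 packets each add one t_tx.
Total = (3+95-1)·t_tx + 3·t_prop = 97·0.193029 + 3·0.012 = 18.8 ms.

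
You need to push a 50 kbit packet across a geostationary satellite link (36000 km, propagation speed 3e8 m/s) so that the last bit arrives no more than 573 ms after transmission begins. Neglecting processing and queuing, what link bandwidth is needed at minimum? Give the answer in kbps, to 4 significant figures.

Propagation delay = 36000000 / 300000000 = 120 ms.
Transmission budget = 573 − 120 = 453 ms.
R ≥ L / t_tx = 50000 bits / 0.453 s = 110.4 kbps.

110.4 kbps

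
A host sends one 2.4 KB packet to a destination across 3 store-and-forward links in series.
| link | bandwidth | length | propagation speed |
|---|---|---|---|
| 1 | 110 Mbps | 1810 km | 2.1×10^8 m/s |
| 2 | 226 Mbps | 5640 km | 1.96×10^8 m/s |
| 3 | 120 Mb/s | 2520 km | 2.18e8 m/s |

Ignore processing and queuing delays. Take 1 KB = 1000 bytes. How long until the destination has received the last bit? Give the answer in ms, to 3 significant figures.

49.4 ms

L = 19200 bits.
Transmission delays (L/R per hop): 0.174545, 0.0849558, 0.16 ms; sum = 0.419501 ms.
Propagation delays (d/s per hop): 8.61905, 28.7755, 11.5596 ms; sum = 48.9542 ms.
End-to-end = 49.4 ms.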